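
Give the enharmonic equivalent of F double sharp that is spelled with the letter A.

F## is pitch class 7. The letter A alone is pitch class 9.
To reach pitch class 7 from A requires an offset of -2 semitones, i.e. double flat: Abb.

Abb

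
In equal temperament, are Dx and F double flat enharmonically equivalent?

D## is pitch class 4; Fbb is pitch class 3.
The pitch classes differ (4 vs. 3), so they are not enharmonic equivalents.

No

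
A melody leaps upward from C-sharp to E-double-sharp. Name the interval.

augmented third

Counting letters C–D–E gives a third.
C#→E## = 5 semitones, 1 wider than the major third (4), so augmented.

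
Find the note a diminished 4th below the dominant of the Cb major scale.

D

The dominant of Cb major is Gb.
A diminished fourth (4 semitones) below Gb lands on the letter D, giving D.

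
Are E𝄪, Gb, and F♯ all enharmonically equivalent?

Yes

E## = pitch class 6 and Gb = pitch class 6 and F# = pitch class 6 — the same pitch class, so they are enharmonic equivalents.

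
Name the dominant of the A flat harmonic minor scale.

Eb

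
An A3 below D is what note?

D down a major third is Bb, so the target letter is B.
From D, an augmented third is 5 semitones down: Bbb.

Bbb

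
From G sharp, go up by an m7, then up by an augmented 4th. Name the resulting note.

B#

A minor seventh up from G# is F# (letter F, 10 semitones up).
An augmented fourth up from F# is B# (letter B, 6 semitones up).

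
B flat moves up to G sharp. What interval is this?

The letter names run B→G, a span of 5 letter steps, so the interval is some kind of sixth.
Bb to G# is 10 semitones. A major sixth is 9, so 10 makes it augmented.

augmented sixth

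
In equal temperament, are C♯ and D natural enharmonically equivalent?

No

Two spellings are enharmonically equivalent only if they share a pitch class.
Here C# → 1, D → 2; 1 ≠ 2, so they are not.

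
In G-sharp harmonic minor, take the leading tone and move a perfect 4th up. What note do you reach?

B#

The leading tone of G# harmonic minor is F##.
A perfect fourth (5 semitones) above F## lands on the letter B, giving B#.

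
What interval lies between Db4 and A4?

augmented fifth

Counting letters D–E–F–G–A gives a fifth.
Db→A = 8 semitones, 1 wider than the perfect fifth (7), so augmented.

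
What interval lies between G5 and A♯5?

augmented second

The letter names run G→A, a span of 1 letter step, so the interval is some kind of second.
G to A# is 3 semitones. A major second is 2, so 3 makes it augmented.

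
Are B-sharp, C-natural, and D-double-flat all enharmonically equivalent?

B# = pitch class 0 and C = pitch class 0 and Dbb = pitch class 0 — the same pitch class, so they are enharmonic equivalents.

Yes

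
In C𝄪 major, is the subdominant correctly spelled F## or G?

F##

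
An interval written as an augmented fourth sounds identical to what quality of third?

An augmented fourth spans 6 semitones.
A third spanning 6 semitones is doubly augmented (the major third is 4).

doubly augmented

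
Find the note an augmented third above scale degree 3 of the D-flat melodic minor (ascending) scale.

A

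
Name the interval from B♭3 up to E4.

augmented fourth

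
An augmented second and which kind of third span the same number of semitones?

minor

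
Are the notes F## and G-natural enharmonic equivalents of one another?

Yes

F## is pitch class 7; G is pitch class 7.
All spellings map to pitch class 7, so they are enharmonically equivalent.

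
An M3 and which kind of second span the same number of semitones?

doubly augmented

A major third spans 4 semitones.
A second spanning 4 semitones is doubly augmented (the major second is 2).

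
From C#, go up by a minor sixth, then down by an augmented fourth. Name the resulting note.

A minor sixth up from C# is A (letter A, 8 semitones up).
An augmented fourth down from A is Eb (letter E, 6 semitones down).

Eb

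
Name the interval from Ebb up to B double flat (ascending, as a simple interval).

perfect fifth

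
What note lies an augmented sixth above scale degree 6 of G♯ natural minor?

Scale degree 6 of G# natural minor is E.
An augmented sixth (10 semitones) above E lands on the letter C, giving C##.

C##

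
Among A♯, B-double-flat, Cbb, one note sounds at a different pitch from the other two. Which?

In 12-tone equal temperament, enharmonic equivalents share a pitch class. A# is pitch class 10; Bbb is pitch class 9; Cbb is pitch class 10.
A# and Cbb share pitch class 10, while Bbb is pitch class 9.

Bbb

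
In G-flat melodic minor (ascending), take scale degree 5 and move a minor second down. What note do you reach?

C

Scale degree 5 of Gb melodic minor (ascending) is Db.
A minor second (1 semitone) below Db lands on the letter C, giving C.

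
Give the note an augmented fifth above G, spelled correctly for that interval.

D#

A fifth above G lands on the letter D.
An augmented fifth spans 8 semitones, so G moves to pitch class 3. On the letter D that is D#.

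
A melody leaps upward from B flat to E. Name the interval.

augmented fourth

The letter names run B→E, a span of 3 letter steps, so the interval is some kind of fourth.
Bb to E is 6 semitones. A perfect fourth is 5, so 6 makes it augmented.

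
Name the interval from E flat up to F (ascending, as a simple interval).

major second

The letter names run E→F, a span of 1 letter step, so the interval is some kind of second.
Eb to F is 2 semitones. A major second is 2, so 2 makes it major.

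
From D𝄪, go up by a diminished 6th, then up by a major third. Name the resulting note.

A diminished sixth up from D## is B (letter B, 7 semitones up).
A major third up from B is D# (letter D, 4 semitones up).

D#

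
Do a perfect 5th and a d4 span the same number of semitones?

A perfect fifth spans 7 semitones; a diminished fourth spans 4.
The spans differ, so they are not enharmonic equivalents.

No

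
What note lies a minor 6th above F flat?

A sixth above F lands on the letter D.
A minor sixth spans 8 semitones, so Fb moves to pitch class 0. On the letter D that is Dbb.

Dbb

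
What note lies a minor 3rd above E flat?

Gb

A third above E lands on the letter G.
A minor third spans 3 semitones, so Eb moves to pitch class 6. On the letter G that is Gb.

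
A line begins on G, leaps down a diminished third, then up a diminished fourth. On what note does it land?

A diminished third down from G is E# (letter E, 2 semitones down).
A diminished fourth up from E# is A (letter A, 4 semitones up).

A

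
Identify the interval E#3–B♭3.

The letter names run E→B, a span of 4 letter steps, so the interval is some kind of fifth.
E# to Bb is 5 semitones. A perfect fifth is 7, so 5 makes it doubly diminished.

doubly diminished fifth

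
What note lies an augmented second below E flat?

Dbb

E down a major second is D, so the target letter is D.
From Eb, an augmented second is 3 semitones down: Dbb.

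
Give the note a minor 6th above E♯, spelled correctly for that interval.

C#

E up a major sixth is C#, so the target letter is C.
From E#, a minor sixth is 8 semitones up: C#.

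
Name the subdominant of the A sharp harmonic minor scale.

The A# harmonic minor scale runs A# B# C# D# E# F# G##.
Degree 4 is D#.

D#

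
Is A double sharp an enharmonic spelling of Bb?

No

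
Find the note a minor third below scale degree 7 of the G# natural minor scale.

D#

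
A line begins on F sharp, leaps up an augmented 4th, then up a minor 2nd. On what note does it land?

C#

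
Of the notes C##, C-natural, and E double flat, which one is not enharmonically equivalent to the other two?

C

In 12-tone equal temperament, enharmonic equivalents share a pitch class. C## is pitch class 2; C is pitch class 0; Ebb is pitch class 2.
C## and Ebb share pitch class 2, while C is pitch class 0.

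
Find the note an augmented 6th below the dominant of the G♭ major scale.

The dominant of Gb major is Db.
An augmented sixth (10 semitones) below Db lands on the letter F, giving Fbb.

Fbb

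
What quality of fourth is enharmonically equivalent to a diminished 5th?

augmented

A diminished fifth spans 6 semitones.
A fourth spanning 6 semitones is augmented (the perfect fourth is 5).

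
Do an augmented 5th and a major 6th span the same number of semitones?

No

An augmented fifth spans 8 semitones; a major sixth spans 9.
The spans differ, so they are not enharmonic equivalents.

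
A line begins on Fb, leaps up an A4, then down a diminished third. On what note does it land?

G#

An augmented fourth up from Fb is Bb (letter B, 6 semitones up).
A diminished third down from Bb is G# (letter G, 2 semitones down).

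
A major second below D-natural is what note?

A second below D lands on the letter C.
A major second spans 2 semitones, so D moves to pitch class 0. On the letter C that is C.

C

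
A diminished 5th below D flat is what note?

G

A fifth below D lands on the letter G.
A diminished fifth spans 6 semitones, so Db moves to pitch class 7. On the letter G that is G.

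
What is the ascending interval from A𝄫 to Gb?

The letter names run A→G, a span of 6 letter steps, so the interval is some kind of seventh.
Abb to Gb is 11 semitones. A major seventh is 11, so 11 makes it major.

major seventh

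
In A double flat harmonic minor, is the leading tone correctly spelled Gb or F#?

Each scale degree takes a distinct letter name. Degree 7 of a scale on A must use the letter G.
Gb and F# are enharmonically the same pitch, but only Gb uses the letter G, so it is the correct spelling here.

Gb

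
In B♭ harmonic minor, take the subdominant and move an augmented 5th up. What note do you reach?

The subdominant of Bb harmonic minor is Eb.
An augmented fifth (8 semitones) above Eb lands on the letter B, giving B.

B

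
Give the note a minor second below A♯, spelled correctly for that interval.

A down a major second is G, so the target letter is G.
From A#, a minor second is 1 semitone down: G##.

G##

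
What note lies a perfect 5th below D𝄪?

G##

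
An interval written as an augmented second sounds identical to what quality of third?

minor

An augmented second spans 3 semitones.
A third spanning 3 semitones is minor (the major third is 4).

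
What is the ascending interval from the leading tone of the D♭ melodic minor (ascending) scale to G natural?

The leading tone of Db melodic minor (ascending) is C.
C up to G: letters C→G make it a fifth; 7 semitones makes it perfect.

perfect fifth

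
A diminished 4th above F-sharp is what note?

F up a perfect fourth is Bb, so the target letter is B.
From F#, a diminished fourth is 4 semitones up: Bb.

Bb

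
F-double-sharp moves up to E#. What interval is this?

Counting letters F–G–A–B–C–D–E gives a seventh.
F##→E# = 10 semitones, 1 narrower than the major seventh (11), so minor.

minor seventh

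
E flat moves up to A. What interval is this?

The letter names run E→A, a span of 3 letter steps, so the interval is some kind of fourth.
Eb to A is 6 semitones. A perfect fourth is 5, so 6 makes it augmented.

augmented fourth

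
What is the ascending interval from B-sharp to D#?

minor third

Counting letters B–C–D gives a third.
B#→D# = 3 semitones, 1 narrower than the major third (4), so minor.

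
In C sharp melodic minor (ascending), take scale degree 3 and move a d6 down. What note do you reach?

Scale degree 3 of C# melodic minor (ascending) is E.
A diminished sixth (7 semitones) below E lands on the letter G, giving G##.

G##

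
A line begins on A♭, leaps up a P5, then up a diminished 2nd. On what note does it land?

A perfect fifth up from Ab is Eb (letter E, 7 semitones up).
A diminished second up from Eb is Fbb (letter F, 0 semitones up).

Fbb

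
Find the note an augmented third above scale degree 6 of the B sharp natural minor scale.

Scale degree 6 of B# natural minor is G#.
An augmented third (5 semitones) above G# lands on the letter B, giving B##.

B##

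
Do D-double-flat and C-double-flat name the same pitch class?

No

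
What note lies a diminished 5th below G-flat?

G down a perfect fifth is C, so the target letter is C.
From Gb, a diminished fifth is 6 semitones down: C.

C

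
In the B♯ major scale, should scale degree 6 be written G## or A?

G##

Each scale degree takes a distinct letter name. Degree 6 of a scale on B must use the letter G.
G## and A are enharmonically the same pitch, but only G## uses the letter G, so it is the correct spelling here.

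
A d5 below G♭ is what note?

C

G down a perfect fifth is C, so the target letter is C.
From Gb, a diminished fifth is 6 semitones down: C.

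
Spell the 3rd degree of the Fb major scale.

The Fb major scale runs Fb Gb Ab Bbb Cb Db Eb.
Degree 3 is Ab.

Ab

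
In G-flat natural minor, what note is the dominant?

Db

The Gb natural minor scale runs Gb Ab Bbb Cb Db Ebb Fb.
Degree 5 is Db.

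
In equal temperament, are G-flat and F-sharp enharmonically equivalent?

Yes

Gb is pitch class 6; F# is pitch class 6.
All spellings map to pitch class 6, so they are enharmonically equivalent.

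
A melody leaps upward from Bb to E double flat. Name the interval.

diminished fourth

The letter names run B→E, a span of 3 letter steps, so the interval is some kind of fourth.
Bb to Ebb is 4 semitones. A perfect fourth is 5, so 4 makes it diminished.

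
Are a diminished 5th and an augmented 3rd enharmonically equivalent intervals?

A diminished fifth spans 6 semitones; an augmented third spans 5.
The spans differ, so they are not enharmonic equivalents.

No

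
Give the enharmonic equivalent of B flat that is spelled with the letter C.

Cbb

Plain C sits 2 semitones above Bb, so on the letter C the same pitch needs a double flat: Cbb.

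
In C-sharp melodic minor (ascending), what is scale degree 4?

Degree 4 takes the letter 3 steps above C, which is F.
In melodic minor (ascending), degree 4 sits 5 semitones above the tonic. C# + 5 semitones is pitch class 6, spelled on F as F#.

F#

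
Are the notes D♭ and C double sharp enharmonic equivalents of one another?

No

Two spellings are enharmonically equivalent only if they share a pitch class.
Here Db → 1, C## → 2; 1 ≠ 2, so they are not.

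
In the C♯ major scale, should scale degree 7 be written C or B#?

Each scale degree takes a distinct letter name. Degree 7 of a scale on C must use the letter B.
B# and C are enharmonically the same pitch, but only B# uses the letter B, so it is the correct spelling here.

B#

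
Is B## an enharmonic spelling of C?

No

B## is pitch class 1; C is pitch class 0.
The pitch classes differ (1 vs. 0), so they are not enharmonic equivalents.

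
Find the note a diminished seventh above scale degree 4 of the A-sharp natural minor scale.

Scale degree 4 of A# natural minor is D#.
A diminished seventh (9 semitones) above D# lands on the letter C, giving C.

C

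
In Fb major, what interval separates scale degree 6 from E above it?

augmented second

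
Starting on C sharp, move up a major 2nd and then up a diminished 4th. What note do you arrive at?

G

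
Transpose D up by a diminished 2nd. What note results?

Ebb

D up a major second is E, so the target letter is E.
From D, a diminished second is 0 semitones up: Ebb.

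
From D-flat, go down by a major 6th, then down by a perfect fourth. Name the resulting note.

Cb

A major sixth down from Db is Fb (letter F, 9 semitones down).
A perfect fourth down from Fb is Cb (letter C, 5 semitones down).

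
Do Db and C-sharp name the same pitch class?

Db is pitch class 1; C# is pitch class 1.
All spellings map to pitch class 1, so they are enharmonically equivalent.

Yes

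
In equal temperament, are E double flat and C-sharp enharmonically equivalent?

No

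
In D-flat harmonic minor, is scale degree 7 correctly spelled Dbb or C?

C

Each scale degree takes a distinct letter name. Degree 7 of a scale on D must use the letter C.
C and Dbb are enharmonically the same pitch, but only C uses the letter C, so it is the correct spelling here.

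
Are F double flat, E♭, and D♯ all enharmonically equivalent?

Yes

Fbb is pitch class 3; Eb is pitch class 3; D# is pitch class 3.
All spellings map to pitch class 3, so they are enharmonically equivalent.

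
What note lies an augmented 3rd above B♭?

B up a major third is D#, so the target letter is D.
From Bb, an augmented third is 5 semitones up: D#.

D#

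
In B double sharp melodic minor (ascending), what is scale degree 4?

Degree 4 takes the letter 3 steps above B, which is E.
In melodic minor (ascending), degree 4 sits 5 semitones above the tonic. B## + 5 semitones is pitch class 6, spelled on E as E##.

E##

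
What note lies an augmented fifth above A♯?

A fifth above A lands on the letter E.
An augmented fifth spans 8 semitones, so A# moves to pitch class 6. On the letter E that is E##.

E##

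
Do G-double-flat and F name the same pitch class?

Yes

Gbb = pitch class 5 and F = pitch class 5 — the same pitch class, so they are enharmonic equivalents.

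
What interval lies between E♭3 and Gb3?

minor third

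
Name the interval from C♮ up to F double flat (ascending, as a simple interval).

doubly diminished fourth

Counting letters C–D–E–F gives a fourth.
C→Fbb = 3 semitones, 2 narrower than the perfect fourth (5), so doubly diminished.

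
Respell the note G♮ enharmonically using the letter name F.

F##

G is pitch class 7. The letter F alone is pitch class 5.
To reach pitch class 7 from F requires an offset of +2 semitones, i.e. double sharp: F##.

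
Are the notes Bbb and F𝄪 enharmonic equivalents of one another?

Two spellings are enharmonically equivalent only if they share a pitch class.
Here Bbb → 9, F## → 7; 7 ≠ 9, so they are not.

No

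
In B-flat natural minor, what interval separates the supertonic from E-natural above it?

major third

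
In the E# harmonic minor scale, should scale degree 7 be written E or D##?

Each scale degree takes a distinct letter name. Degree 7 of a scale on E must use the letter D.
D## and E are enharmonically the same pitch, but only D## uses the letter D, so it is the correct spelling here.

D##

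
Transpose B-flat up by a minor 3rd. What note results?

A third above B lands on the letter D.
A minor third spans 3 semitones, so Bb moves to pitch class 1. On the letter D that is Db.

Db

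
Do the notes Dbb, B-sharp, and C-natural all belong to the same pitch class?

Dbb is pitch class 0; B# is pitch class 0; C is pitch class 0.
All spellings map to pitch class 0, so they are enharmonically equivalent.

Yes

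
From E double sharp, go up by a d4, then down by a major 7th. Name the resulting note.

A diminished fourth up from E## is A# (letter A, 4 semitones up).
A major seventh down from A# is B (letter B, 11 semitones down).

B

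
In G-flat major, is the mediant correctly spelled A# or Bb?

Bb

Each scale degree takes a distinct letter name. Degree 3 of a scale on G must use the letter B.
Bb and A# are enharmonically the same pitch, but only Bb uses the letter B, so it is the correct spelling here.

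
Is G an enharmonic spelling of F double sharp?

G = pitch class 7 and F## = pitch class 7 — the same pitch class, so they are enharmonic equivalents.

Yes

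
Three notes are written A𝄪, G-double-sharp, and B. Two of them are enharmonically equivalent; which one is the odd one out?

In 12-tone equal temperament, enharmonic equivalents share a pitch class. A## is pitch class 11; G## is pitch class 9; B is pitch class 11.
A## and B share pitch class 11, while G## is pitch class 9.

G##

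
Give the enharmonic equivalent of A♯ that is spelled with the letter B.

Bb

Plain B sits 1 semitone above A#, so on the letter B the same pitch needs a flat: Bb.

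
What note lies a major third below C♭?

C down a major third is Ab, so the target letter is A.
From Cb, a major third is 4 semitones down: Abb.

Abb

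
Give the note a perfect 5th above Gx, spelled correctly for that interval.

G up a perfect fifth is D, so the target letter is D.
From G##, a perfect fifth is 7 semitones up: D##.

D##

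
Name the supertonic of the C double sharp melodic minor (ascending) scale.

Degree 2 takes the letter 1 step above C, which is D.
In melodic minor (ascending), degree 2 sits 2 semitones above the tonic. C## + 2 semitones is pitch class 4, spelled on D as D##.

D##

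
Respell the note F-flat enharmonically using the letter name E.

E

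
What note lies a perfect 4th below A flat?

Eb

A fourth below A lands on the letter E.
A perfect fourth spans 5 semitones, so Ab moves to pitch class 3. On the letter E that is Eb.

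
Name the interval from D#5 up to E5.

Counting letters D–E gives a second.
D#→E = 1 semitone, 1 narrower than the major second (2), so minor.

minor second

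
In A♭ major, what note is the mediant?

Degree 3 takes the letter 2 steps above A, which is C.
In major, degree 3 sits 4 semitones above the tonic. Ab + 4 semitones is pitch class 0, spelled on C as C.

C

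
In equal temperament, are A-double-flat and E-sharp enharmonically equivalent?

No

Two spellings are enharmonically equivalent only if they share a pitch class.
Here Abb → 7, E# → 5; 5 ≠ 7, so they are not.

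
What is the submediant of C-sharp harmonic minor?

A

Degree 6 takes the letter 5 steps above C, which is A.
In harmonic minor, degree 6 sits 8 semitones above the tonic. C# + 8 semitones is pitch class 9, spelled on A as A.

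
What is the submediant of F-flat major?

Db

Degree 6 takes the letter 5 steps above F, which is D.
In major, degree 6 sits 9 semitones above the tonic. Fb + 9 semitones is pitch class 1, spelled on D as Db.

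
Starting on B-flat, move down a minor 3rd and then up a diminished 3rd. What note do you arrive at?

Bbb

A minor third down from Bb is G (letter G, 3 semitones down).
A diminished third up from G is Bbb (letter B, 2 semitones up).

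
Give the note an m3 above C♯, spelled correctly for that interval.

A third above C lands on the letter E.
A minor third spans 3 semitones, so C# moves to pitch class 4. On the letter E that is E.

E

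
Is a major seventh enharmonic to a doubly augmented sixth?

Yes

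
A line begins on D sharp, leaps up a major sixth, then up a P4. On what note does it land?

E#

A major sixth up from D# is B# (letter B, 9 semitones up).
A perfect fourth up from B# is E# (letter E, 5 semitones up).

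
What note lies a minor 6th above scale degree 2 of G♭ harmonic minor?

Fb

Scale degree 2 of Gb harmonic minor is Ab.
A minor sixth (8 semitones) above Ab lands on the letter F, giving Fb.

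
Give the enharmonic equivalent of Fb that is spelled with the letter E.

E

Fb is pitch class 4. The letter E alone is pitch class 4.
Pitch class 4 on E needs no accidental: E.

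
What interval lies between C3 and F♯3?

augmented fourth

Counting letters C–D–E–F gives a fourth.
C→F# = 6 semitones, 1 wider than the perfect fourth (5), so augmented.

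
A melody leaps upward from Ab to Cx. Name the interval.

doubly augmented third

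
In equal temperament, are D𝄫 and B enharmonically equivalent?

No

Dbb is pitch class 0; B is pitch class 11.
The pitch classes differ (0 vs. 11), so they are not enharmonic equivalents.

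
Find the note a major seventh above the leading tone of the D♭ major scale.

B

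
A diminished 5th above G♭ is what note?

A fifth above G lands on the letter D.
A diminished fifth spans 6 semitones, so Gb moves to pitch class 0. On the letter D that is Dbb.

Dbb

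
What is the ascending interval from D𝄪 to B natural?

diminished sixth

The letter names run D→B, a span of 5 letter steps, so the interval is some kind of sixth.
D## to B is 7 semitones. A major sixth is 9, so 7 makes it diminished.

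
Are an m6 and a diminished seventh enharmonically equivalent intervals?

No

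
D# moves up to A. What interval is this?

The letter names run D→A, a span of 4 letter steps, so the interval is some kind of fifth.
D# to A is 6 semitones. A perfect fifth is 7, so 6 makes it diminished.

diminished fifth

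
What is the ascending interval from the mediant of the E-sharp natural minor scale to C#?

perfect fourth

The mediant of E# natural minor is G#.
G# up to C#: letters G→C make it a fourth; 5 semitones makes it perfect.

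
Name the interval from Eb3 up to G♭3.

minor third

The letter names run E→G, a span of 2 letter steps, so the interval is some kind of third.
Eb to Gb is 3 semitones. A major third is 4, so 3 makes it minor.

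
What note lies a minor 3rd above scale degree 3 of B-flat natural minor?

Scale degree 3 of Bb natural minor is Db.
A minor third (3 semitones) above Db lands on the letter F, giving Fb.

Fb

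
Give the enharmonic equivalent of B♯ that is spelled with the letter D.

Dbb

Plain D sits 2 semitones above B#, so on the letter D the same pitch needs a double flat: Dbb.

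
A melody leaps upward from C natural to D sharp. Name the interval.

augmented second

Counting letters C–D gives a second.
C→D# = 3 semitones, 1 wider than the major second (2), so augmented.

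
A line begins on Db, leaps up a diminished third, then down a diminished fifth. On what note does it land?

A diminished third up from Db is Fbb (letter F, 2 semitones up).
A diminished fifth down from Fbb is Bbb (letter B, 6 semitones down).

Bbb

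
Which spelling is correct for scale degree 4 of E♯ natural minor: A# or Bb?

Each scale degree takes a distinct letter name. Degree 4 of a scale on E must use the letter A.
A# and Bb are enharmonically the same pitch, but only A# uses the letter A, so it is the correct spelling here.

A#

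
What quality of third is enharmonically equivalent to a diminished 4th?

A diminished fourth spans 4 semitones.
A third spanning 4 semitones is major (the major third is 4).

major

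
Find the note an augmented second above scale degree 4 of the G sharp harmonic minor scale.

D##

Scale degree 4 of G# harmonic minor is C#.
An augmented second (3 semitones) above C# lands on the letter D, giving D##.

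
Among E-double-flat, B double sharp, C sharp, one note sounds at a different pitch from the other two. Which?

Ebb

In 12-tone equal temperament, enharmonic equivalents share a pitch class. Ebb is pitch class 2; B## is pitch class 1; C# is pitch class 1.
B## and C# share pitch class 1, while Ebb is pitch class 2.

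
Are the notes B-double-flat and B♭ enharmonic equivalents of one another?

No

Two spellings are enharmonically equivalent only if they share a pitch class.
Here Bbb → 9, Bb → 10; 9 ≠ 10, so they are not.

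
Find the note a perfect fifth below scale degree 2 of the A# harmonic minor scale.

Scale degree 2 of A# harmonic minor is B#.
A perfect fifth (7 semitones) below B# lands on the letter E, giving E#.

E#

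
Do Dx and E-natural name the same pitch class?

D## is pitch class 4; E is pitch class 4.
All spellings map to pitch class 4, so they are enharmonically equivalent.

Yes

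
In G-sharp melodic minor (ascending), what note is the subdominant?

The G# melodic minor (ascending) scale runs G# A# B C# D# E# F##.
Degree 4 is C#.

C#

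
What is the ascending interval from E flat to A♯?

doubly augmented fourth

Counting letters E–F–G–A gives a fourth.
Eb→A# = 7 semitones, 2 wider than the perfect fourth (5), so doubly augmented.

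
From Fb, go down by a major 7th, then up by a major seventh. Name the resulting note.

A major seventh down from Fb is Gbb (letter G, 11 semitones down).
A major seventh up from Gbb is Fb (letter F, 11 semitones up).

Fb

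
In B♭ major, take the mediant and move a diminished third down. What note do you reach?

The mediant of Bb major is D.
A diminished third (2 semitones) below D lands on the letter B, giving B#.

B#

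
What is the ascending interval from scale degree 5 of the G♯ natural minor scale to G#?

Scale degree 5 of G# natural minor is D#.
D# up to G#: letters D→G make it a fourth; 5 semitones makes it perfect.

perfect fourth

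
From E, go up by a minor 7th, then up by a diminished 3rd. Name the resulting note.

Fb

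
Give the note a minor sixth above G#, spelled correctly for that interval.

E

G up a major sixth is E, so the target letter is E.
From G#, a minor sixth is 8 semitones up: E.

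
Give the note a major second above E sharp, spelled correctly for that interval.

F##

A second above E lands on the letter F.
A major second spans 2 semitones, so E# moves to pitch class 7. On the letter F that is F##.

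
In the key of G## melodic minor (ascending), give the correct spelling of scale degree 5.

Degree 5 takes the letter 4 steps above G, which is D.
In melodic minor (ascending), degree 5 sits 7 semitones above the tonic. G## + 7 semitones is pitch class 4, spelled on D as D##.

D##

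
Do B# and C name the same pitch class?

B# = pitch class 0 and C = pitch class 0 — the same pitch class, so they are enharmonic equivalents.

Yes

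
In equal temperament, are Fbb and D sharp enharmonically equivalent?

Fbb is pitch class 3; D# is pitch class 3.
All spellings map to pitch class 3, so they are enharmonically equivalent.

Yes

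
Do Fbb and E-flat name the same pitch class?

Yes

Fbb is pitch class 3; Eb is pitch class 3.
All spellings map to pitch class 3, so they are enharmonically equivalent.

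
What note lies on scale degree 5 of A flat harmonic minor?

Degree 5 takes the letter 4 steps above A, which is E.
In harmonic minor, degree 5 sits 7 semitones above the tonic. Ab + 7 semitones is pitch class 3, spelled on E as Eb.

Eb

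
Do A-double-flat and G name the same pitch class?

Abb is pitch class 7; G is pitch class 7.
All spellings map to pitch class 7, so they are enharmonically equivalent.

Yes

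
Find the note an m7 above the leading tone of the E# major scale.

C##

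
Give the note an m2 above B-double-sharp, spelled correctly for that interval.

C##

B up a major second is C#, so the target letter is C.
From B##, a minor second is 1 semitone up: C##.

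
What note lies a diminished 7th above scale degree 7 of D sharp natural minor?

Bb

Scale degree 7 of D# natural minor is C#.
A diminished seventh (9 semitones) above C# lands on the letter B, giving Bb.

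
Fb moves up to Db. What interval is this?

major sixth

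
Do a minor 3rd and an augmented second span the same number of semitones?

Yes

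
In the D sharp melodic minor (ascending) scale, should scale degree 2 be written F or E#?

Each scale degree takes a distinct letter name. Degree 2 of a scale on D must use the letter E.
E# and F are enharmonically the same pitch, but only E# uses the letter E, so it is the correct spelling here.

E#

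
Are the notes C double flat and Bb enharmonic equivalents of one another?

Yes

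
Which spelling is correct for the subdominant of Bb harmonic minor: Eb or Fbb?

Each scale degree takes a distinct letter name. Degree 4 of a scale on B must use the letter E.
Eb and Fbb are enharmonically the same pitch, but only Eb uses the letter E, so it is the correct spelling here.

Eb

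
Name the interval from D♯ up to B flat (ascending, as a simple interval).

Counting letters D–E–F–G–A–B gives a sixth.
D#→Bb = 7 semitones, 2 narrower than the major sixth (9), so diminished.

diminished sixth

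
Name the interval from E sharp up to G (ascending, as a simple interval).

diminished third

Counting letters E–F–G gives a third.
E#→G = 2 semitones, 2 narrower than the major third (4), so diminished.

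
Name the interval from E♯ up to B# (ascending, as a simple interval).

perfect fifth

Counting letters E–F–G–A–B gives a fifth.
E#→B# = 7 semitones, exactly the perfect fifth.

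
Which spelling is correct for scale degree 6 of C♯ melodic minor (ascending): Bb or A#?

Each scale degree takes a distinct letter name. Degree 6 of a scale on C must use the letter A.
A# and Bb are enharmonically the same pitch, but only A# uses the letter A, so it is the correct spelling here.

A#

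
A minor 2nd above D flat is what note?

Ebb

D up a major second is E, so the target letter is E.
From Db, a minor second is 1 semitone up: Ebb.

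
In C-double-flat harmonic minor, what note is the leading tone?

Bbb

Degree 7 takes the letter 6 steps above C, which is B.
In harmonic minor, degree 7 sits 11 semitones above the tonic. Cbb + 11 semitones is pitch class 9, spelled on B as Bbb.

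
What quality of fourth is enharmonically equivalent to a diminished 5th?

augmented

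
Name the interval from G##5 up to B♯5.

Counting letters G–A–B gives a third.
G##→B# = 3 semitones, 1 narrower than the major third (4), so minor.

minor third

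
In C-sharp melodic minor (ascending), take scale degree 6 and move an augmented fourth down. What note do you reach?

E

Scale degree 6 of C# melodic minor (ascending) is A#.
An augmented fourth (6 semitones) below A# lands on the letter E, giving E.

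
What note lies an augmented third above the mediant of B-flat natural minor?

The mediant of Bb natural minor is Db.
An augmented third (5 semitones) above Db lands on the letter F, giving F#.

F#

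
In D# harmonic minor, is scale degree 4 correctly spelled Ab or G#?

Each scale degree takes a distinct letter name. Degree 4 of a scale on D must use the letter G.
G# and Ab are enharmonically the same pitch, but only G# uses the letter G, so it is the correct spelling here.

G#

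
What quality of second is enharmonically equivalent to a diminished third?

A diminished third spans 2 semitones.
A second spanning 2 semitones is major (the major second is 2).

major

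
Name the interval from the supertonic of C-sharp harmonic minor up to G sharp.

The supertonic of C# harmonic minor is D#.
D# up to G#: letters D→G make it a fourth; 5 semitones makes it perfect.

perfect fourth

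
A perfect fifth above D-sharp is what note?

A#

A fifth above D lands on the letter A.
A perfect fifth spans 7 semitones, so D# moves to pitch class 10. On the letter A that is A#.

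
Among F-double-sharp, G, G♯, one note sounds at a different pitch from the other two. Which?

G#

In 12-tone equal temperament, enharmonic equivalents share a pitch class. F## is pitch class 7; G is pitch class 7; G# is pitch class 8.
F## and G share pitch class 7, while G# is pitch class 8.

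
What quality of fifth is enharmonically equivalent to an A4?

An augmented fourth spans 6 semitones.
A fifth spanning 6 semitones is diminished (the perfect fifth is 7).

diminished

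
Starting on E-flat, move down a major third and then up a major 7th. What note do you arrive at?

Bb

A major third down from Eb is Cb (letter C, 4 semitones down).
A major seventh up from Cb is Bb (letter B, 11 semitones up).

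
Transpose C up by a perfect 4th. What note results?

F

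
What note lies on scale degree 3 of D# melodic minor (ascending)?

F#

The D# melodic minor (ascending) scale runs D# E# F# G# A# B# C##.
Degree 3 is F#.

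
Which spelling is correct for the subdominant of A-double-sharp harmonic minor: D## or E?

Each scale degree takes a distinct letter name. Degree 4 of a scale on A must use the letter D.
D## and E are enharmonically the same pitch, but only D## uses the letter D, so it is the correct spelling here.

D##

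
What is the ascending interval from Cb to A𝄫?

The letter names run C→A, a span of 5 letter steps, so the interval is some kind of sixth.
Cb to Abb is 8 semitones. A major sixth is 9, so 8 makes it minor.

minor sixth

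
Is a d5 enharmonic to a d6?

No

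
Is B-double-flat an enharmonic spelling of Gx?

Yes

Bbb = pitch class 9 and G## = pitch class 9 — the same pitch class, so they are enharmonic equivalents.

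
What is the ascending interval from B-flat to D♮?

Counting letters B–C–D gives a third.
Bb→D = 4 semitones, exactly the major third.

major third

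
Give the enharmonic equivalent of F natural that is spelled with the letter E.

E#

F is pitch class 5. The letter E alone is pitch class 4.
To reach pitch class 5 from E requires an offset of +1 semitone, i.e. sharp: E#.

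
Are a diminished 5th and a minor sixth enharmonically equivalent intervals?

A diminished fifth spans 6 semitones; a minor sixth spans 8.
The spans differ, so they are not enharmonic equivalents.

No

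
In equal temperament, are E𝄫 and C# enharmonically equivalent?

No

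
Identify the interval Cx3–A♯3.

minor sixth

The letter names run C→A, a span of 5 letter steps, so the interval is some kind of sixth.
C## to A# is 8 semitones. A major sixth is 9, so 8 makes it minor.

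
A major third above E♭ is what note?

A third above E lands on the letter G.
A major third spans 4 semitones, so Eb moves to pitch class 7. On the letter G that is G.

G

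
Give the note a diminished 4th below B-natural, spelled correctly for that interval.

B down a perfect fourth is F#, so the target letter is F.
From B, a diminished fourth is 4 semitones down: F##.

F##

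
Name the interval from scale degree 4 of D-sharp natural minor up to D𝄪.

augmented fifth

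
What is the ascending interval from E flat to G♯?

The letter names run E→G, a span of 2 letter steps, so the interval is some kind of third.
Eb to G# is 5 semitones. A major third is 4, so 5 makes it augmented.

augmented third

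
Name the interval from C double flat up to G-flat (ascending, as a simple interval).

augmented fifth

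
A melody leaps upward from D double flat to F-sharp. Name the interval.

doubly augmented third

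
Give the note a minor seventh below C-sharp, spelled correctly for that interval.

A seventh below C lands on the letter D.
A minor seventh spans 10 semitones, so C# moves to pitch class 3. On the letter D that is D#.

D#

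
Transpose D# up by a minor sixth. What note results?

D up a major sixth is B, so the target letter is B.
From D#, a minor sixth is 8 semitones up: B.

B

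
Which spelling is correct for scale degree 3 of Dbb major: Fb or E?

Each scale degree takes a distinct letter name. Degree 3 of a scale on D must use the letter F.
Fb and E are enharmonically the same pitch, but only Fb uses the letter F, so it is the correct spelling here.

Fb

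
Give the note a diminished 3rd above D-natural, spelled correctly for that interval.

D up a major third is F#, so the target letter is F.
From D, a diminished third is 2 semitones up: Fb.

Fb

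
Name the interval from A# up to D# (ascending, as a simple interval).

perfect fourth

Counting letters A–B–C–D gives a fourth.
A#→D# = 5 semitones, exactly the perfect fourth.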